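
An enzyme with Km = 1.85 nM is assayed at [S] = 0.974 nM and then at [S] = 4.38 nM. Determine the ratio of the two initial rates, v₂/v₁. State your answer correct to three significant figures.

2.04

The fractional saturations are [S]/(Km+[S]) = 0.974/2.824 = 0.3449 and 4.38/6.230 = 0.7030.
v₂/v₁ is just their ratio: 0.7030/0.3449 = 2.04.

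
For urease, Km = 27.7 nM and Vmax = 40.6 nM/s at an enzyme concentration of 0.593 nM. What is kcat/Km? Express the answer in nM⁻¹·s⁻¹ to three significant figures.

kcat = Vmax/[E]total = 40.6/0.593 = 68.5 s⁻¹.
kcat/Km = 68.5/27.7 = 2.47 nM⁻¹·s⁻¹.

2.47 nM⁻¹·s⁻¹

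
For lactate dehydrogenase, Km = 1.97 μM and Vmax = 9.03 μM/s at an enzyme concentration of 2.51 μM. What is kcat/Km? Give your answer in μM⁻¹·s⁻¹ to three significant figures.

1.83 μM⁻¹·s⁻¹

kcat = Vmax/[E]total = 9.03/2.51 = 3.60 s⁻¹.
kcat/Km = 3.60/1.97 = 1.83 μM⁻¹·s⁻¹.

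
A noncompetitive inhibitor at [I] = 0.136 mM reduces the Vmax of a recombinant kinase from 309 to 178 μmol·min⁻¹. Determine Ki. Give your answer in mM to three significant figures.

0.185 mM

Noncompetitive: Vmax,app = Vmax/α with α = 1 + [I]/Ki.
α = Vmax/Vmax,app = 309/178 = 1.736.
Since α = 1 + [I]/Ki, [I]/Ki = 1.736 − 1 = 0.7360 and Ki = 0.136/0.7360 = 0.185 mM.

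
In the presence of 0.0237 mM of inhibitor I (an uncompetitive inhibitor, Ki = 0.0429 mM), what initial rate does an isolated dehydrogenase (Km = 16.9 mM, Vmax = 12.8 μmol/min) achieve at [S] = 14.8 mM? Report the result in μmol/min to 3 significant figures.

α = 1 + [I]/Ki = 1 + 0.0237/0.0429 = 1.552.
For an uncompetitive inhibitor, both parameters are divided by α, giving Vmax/α and Km/α: Km,app = 10.9 mM, Vmax,app = 8.25 μmol/min.
v = Vmax,app·[S]/(Km,app + [S]) = 8.25 × 14.8/(10.9 + 14.8) = 4.75 μmol/min.

4.75 μmol/min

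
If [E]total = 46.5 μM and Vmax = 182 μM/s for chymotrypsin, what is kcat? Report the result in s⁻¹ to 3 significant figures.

3.91 s⁻¹

kcat = Vmax/[E]total = 182 μM/s / 46.5 μM = 3.91 s⁻¹.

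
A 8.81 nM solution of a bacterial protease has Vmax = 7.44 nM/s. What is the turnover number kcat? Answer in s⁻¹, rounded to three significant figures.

0.844 s⁻¹

kcat = Vmax/[E]total = 7.44 nM/s / 8.81 nM = 0.844 s⁻¹.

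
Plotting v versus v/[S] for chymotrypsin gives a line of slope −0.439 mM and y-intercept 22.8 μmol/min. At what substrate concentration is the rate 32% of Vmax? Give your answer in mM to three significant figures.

The Eadie–Hofstee slope gives Km = 0.439 mM (slope = −Km).
v/Vmax = [S]/(Km+[S]) = 0.32 ⇒ [S] = Km·0.32/(1−0.32) = 0.439 × 0.4706 = 0.207 mM.

0.207 mM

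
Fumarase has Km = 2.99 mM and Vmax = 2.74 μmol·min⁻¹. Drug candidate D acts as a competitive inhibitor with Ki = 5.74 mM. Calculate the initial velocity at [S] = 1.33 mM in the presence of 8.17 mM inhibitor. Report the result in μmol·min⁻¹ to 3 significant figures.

0.425 μmol·min⁻¹

With α = 1 + [I]/Ki = 1 + 8.17/5.74 = 2.423, the competitive rate law is v = Vmax[S] / (αKm + [S]).
v = 2.74×1.33 / (2.423×2.99 + 1.33) = 3.644/8.576 = 0.425 μmol·min⁻¹.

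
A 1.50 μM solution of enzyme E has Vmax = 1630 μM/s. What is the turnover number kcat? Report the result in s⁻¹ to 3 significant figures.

kcat = Vmax/[E]total = 1630 μM/s / 1.50 μM = 1090 s⁻¹.

1090 s⁻¹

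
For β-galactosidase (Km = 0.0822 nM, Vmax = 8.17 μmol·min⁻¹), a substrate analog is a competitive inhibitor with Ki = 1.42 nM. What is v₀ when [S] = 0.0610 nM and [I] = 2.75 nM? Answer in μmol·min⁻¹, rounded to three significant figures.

1.65 μmol·min⁻¹

With α = 1 + [I]/Ki = 1 + 2.75/1.42 = 2.937, the competitive rate law is v = Vmax[S] / (αKm + [S]).
v = 8.17×0.0610 / (2.937×0.0822 + 0.0610) = 0.4984/0.3024 = 1.65 μmol·min⁻¹.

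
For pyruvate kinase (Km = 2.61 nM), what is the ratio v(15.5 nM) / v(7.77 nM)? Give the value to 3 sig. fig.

The fractional saturations are [S]/(Km+[S]) = 7.77/10.38 = 0.7486 and 15.5/18.11 = 0.8559.
v₂/v₁ is just their ratio: 0.8559/0.7486 = 1.14.

1.14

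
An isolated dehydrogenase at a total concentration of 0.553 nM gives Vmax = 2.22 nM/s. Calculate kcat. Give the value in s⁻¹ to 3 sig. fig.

4.01 s⁻¹

kcat = Vmax/[E]total = 2.22 nM/s / 0.553 nM = 4.01 s⁻¹.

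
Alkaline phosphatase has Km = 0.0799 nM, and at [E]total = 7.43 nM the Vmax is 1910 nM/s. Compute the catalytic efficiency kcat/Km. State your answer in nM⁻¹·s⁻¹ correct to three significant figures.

3220 nM⁻¹·s⁻¹

kcat = Vmax/[E]total = 1910/7.43 = 257 s⁻¹.
kcat/Km = 257/0.0799 = 3220 nM⁻¹·s⁻¹.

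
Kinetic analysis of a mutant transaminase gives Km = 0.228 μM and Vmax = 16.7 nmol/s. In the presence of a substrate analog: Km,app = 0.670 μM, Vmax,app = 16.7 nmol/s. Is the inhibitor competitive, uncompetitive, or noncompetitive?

Km increases (0.228 → 0.670 μM) while Vmax is unchanged — the hallmark of competitive inhibition.

competitive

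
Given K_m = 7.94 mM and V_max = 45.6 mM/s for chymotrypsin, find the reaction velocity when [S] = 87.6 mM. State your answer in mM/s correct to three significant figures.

[S]/(Km+[S]) = 87.6/95.54 = 0.9169, the fractional saturation.
v = 0.9169 × Vmax = 0.9169 × 45.6 = 41.8 mM/s.

41.8 mM/s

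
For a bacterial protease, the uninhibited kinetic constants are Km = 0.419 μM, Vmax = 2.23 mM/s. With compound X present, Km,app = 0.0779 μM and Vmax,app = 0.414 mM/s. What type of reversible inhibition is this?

Both Km and Vmax decrease by the same factor (~5.38-fold) — characteristic of uncompetitive inhibition.

uncompetitive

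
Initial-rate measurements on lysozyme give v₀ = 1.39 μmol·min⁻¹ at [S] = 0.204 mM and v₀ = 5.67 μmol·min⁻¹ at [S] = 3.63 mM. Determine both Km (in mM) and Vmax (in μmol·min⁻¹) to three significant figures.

Km = 0.815 mM; Vmax = 6.94 μmol·min⁻¹

In reciprocal form, 1/v = (Km/Vmax)·(1/[S]) + 1/Vmax. The two points give (1/[S], 1/v) = (4.902, 0.7194) and (0.2755, 0.1764).
Slope = (0.7194 − 0.1764)/(4.902 − 0.2755) = 0.1174; intercept = 0.7194 − 0.1174×4.902 = 0.1440.
Vmax = 1/intercept = 6.94 μmol·min⁻¹; Km = slope × Vmax = 0.1174 × 6.94 = 0.815 mM.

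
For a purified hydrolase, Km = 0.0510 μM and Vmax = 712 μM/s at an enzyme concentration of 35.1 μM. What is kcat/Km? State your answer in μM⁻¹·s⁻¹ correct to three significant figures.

398 μM⁻¹·s⁻¹

kcat = Vmax/[E]total = 712/35.1 = 20.3 s⁻¹.
kcat/Km = 20.3/0.0510 = 398 μM⁻¹·s⁻¹.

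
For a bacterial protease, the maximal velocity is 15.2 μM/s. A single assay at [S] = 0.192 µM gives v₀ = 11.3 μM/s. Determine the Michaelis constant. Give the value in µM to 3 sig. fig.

0.0663 µM

v/Vmax = 11.3/15.2 = 0.7434 = [S]/(Km+[S]).
So Km + [S] = [S]/0.7434 = 0.2583 µM, giving Km = 0.2583 − 0.192 = 0.0663 µM.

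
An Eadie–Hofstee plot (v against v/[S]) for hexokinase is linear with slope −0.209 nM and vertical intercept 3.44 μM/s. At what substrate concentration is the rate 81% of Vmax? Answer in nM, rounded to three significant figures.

The Eadie–Hofstee slope gives Km = 0.209 nM (slope = −Km).
v/Vmax = [S]/(Km+[S]) = 0.81 ⇒ [S] = Km·0.81/(1−0.81) = 0.209 × 4.263 = 0.891 nM.

0.891 nM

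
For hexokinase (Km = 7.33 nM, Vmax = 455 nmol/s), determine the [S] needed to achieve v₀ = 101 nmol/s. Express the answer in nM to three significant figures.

2.09 nM

The required fractional saturation is v/Vmax = 101/455 = 0.2220.
Then [S]/(Km+[S]) = 0.2220 ⇒ [S] = 7.33 × 0.2220/(1 − 0.2220) = 2.09 nM.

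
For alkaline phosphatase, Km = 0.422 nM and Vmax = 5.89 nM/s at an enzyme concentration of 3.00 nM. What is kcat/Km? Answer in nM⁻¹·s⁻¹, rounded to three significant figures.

4.65 nM⁻¹·s⁻¹

kcat = Vmax/[E]total = 5.89/3.00 = 1.96 s⁻¹.
kcat/Km = 1.96/0.422 = 4.65 nM⁻¹·s⁻¹.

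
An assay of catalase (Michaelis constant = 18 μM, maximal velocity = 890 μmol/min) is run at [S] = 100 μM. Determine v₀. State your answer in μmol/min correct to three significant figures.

[S]/(Km+[S]) = 100/118.0 = 0.8475, the fractional saturation.
v = 0.8475 × Vmax = 0.8475 × 890 = 754 μmol/min.

754 μmol/min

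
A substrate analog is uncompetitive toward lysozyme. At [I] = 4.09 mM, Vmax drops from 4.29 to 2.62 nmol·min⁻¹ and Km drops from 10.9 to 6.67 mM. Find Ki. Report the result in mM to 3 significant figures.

Uncompetitive: Vmax,app = Vmax/α (and Km,app = Km/α) with α = 1 + [I]/Ki.
α = Vmax/Vmax,app = 4.29/2.62 = 1.637.
Since α = 1 + [I]/Ki, [I]/Ki = 1.637 − 1 = 0.6374 and Ki = 4.09/0.6374 = 6.42 mM.

6.42 mM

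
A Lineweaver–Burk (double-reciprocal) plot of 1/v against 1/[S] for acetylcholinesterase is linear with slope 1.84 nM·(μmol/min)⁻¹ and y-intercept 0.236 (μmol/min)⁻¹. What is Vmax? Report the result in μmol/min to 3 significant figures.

4.24 μmol/min

The y-intercept of a Lineweaver–Burk plot equals 1/Vmax, so Vmax = 1/0.236 = 4.24 μmol/min.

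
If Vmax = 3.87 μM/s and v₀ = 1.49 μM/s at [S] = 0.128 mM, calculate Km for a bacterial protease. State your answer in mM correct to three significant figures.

0.204 mM

From v = Vmax[S]/(Km+[S]), Km = [S](Vmax − v)/v.
Km = 0.128 × (3.87 − 1.49) / 1.49 = 0.3046/1.49 = 0.204 mM.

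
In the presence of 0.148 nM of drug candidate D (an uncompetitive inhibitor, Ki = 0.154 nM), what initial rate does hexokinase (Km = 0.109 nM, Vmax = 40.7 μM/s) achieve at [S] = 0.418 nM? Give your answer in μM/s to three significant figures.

With α = 1 + [I]/Ki = 1 + 0.148/0.154 = 1.961, the uncompetitive rate law is v = (Vmax/α)·[S] / (Km/α + [S]).
v = (40.7/1.961)×0.418 / (0.109/1.961 + 0.418) = 8.675/0.4736 = 18.3 μM/s.

18.3 μM/s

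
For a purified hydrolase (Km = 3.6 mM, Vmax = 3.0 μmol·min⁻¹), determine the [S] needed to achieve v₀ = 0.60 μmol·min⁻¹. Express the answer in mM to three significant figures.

The required fractional saturation is v/Vmax = 0.60/3.0 = 0.2000.
Then [S]/(Km+[S]) = 0.2000 ⇒ [S] = 3.6 × 0.2000/(1 − 0.2000) = 0.900 mM.

0.900 mM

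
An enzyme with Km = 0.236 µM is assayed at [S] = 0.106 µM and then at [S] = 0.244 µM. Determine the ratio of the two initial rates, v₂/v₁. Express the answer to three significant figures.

1.64

Since Vmax cancels, v₂/v₁ = [S]₂(Km+[S]₁) / [S]₁(Km+[S]₂).
= 0.244×(0.236+0.106) / (0.106×(0.236+0.244)) = 0.08345/0.05088 = 1.64.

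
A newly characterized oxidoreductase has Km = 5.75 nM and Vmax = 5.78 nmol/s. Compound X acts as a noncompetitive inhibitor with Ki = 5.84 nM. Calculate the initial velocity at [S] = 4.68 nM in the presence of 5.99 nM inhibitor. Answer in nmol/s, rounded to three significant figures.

α = 1 + [I]/Ki = 1 + 5.99/5.84 = 2.026.
For a noncompetitive inhibitor, Vmax is reduced to Vmax/α while Km is unchanged: Km,app = 5.75 nM, Vmax,app = 2.85 nmol/s.
v = Vmax,app·[S]/(Km,app + [S]) = 2.85 × 4.68/(5.75 + 4.68) = 1.28 nmol/s.

1.28 nmol/s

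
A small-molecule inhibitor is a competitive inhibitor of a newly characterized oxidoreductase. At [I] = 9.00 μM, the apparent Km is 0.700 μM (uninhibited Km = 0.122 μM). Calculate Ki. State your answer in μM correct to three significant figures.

1.90 μM

Competitive: Km,app = α·Km with α = 1 + [I]/Ki.
α = Km,app/Km = 0.700/0.122 = 5.738.
Since α = 1 + [I]/Ki, [I]/Ki = 5.738 − 1 = 4.738 and Ki = 9.00/4.738 = 1.90 μM.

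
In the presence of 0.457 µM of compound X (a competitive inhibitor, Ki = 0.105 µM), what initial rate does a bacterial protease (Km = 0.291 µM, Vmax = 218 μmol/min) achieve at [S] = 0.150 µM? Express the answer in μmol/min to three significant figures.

19.2 μmol/min

α = 1 + [I]/Ki = 1 + 0.457/0.105 = 5.352.
For a competitive inhibitor, Vmax is unchanged and the apparent Km becomes α·Km: Km,app = 1.56 µM, Vmax,app = 218 μmol/min.
v = Vmax,app·[S]/(Km,app + [S]) = 218 × 0.150/(1.56 + 0.150) = 19.2 μmol/min.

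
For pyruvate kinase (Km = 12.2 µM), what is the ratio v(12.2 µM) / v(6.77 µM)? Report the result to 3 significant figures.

The fractional saturations are [S]/(Km+[S]) = 6.77/18.97 = 0.3569 and 12.2/24.40 = 0.5000.
v₂/v₁ is just their ratio: 0.5000/0.3569 = 1.40.

1.40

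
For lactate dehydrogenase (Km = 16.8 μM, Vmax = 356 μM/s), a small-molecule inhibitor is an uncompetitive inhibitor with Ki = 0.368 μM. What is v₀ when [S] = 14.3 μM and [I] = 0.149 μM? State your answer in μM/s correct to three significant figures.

With α = 1 + [I]/Ki = 1 + 0.149/0.368 = 1.405, the uncompetitive rate law is v = (Vmax/α)·[S] / (Km/α + [S]).
v = (356/1.405)×14.3 / (16.8/1.405 + 14.3) = 3624/26.26 = 138 μM/s.

138 μM/s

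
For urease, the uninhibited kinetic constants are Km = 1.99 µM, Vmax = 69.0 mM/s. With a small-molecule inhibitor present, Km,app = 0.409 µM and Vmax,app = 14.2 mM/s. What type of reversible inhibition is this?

Both Km and Vmax decrease by the same factor (~4.86-fold) — characteristic of uncompetitive inhibition.

uncompetitive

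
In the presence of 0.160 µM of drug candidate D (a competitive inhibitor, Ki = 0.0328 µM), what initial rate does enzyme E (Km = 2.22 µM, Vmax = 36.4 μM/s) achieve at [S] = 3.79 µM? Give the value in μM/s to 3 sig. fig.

8.19 μM/s

α = 1 + [I]/Ki = 1 + 0.160/0.0328 = 5.878.
For a competitive inhibitor, Vmax is unchanged and the apparent Km becomes α·Km: Km,app = 13.0 µM, Vmax,app = 36.4 μM/s.
v = Vmax,app·[S]/(Km,app + [S]) = 36.4 × 3.79/(13.0 + 3.79) = 8.19 μM/s.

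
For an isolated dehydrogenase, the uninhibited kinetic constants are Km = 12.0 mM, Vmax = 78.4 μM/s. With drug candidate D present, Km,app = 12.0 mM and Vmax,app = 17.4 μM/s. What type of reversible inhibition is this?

noncompetitive

Vmax decreases (78.4 → 17.4 μM/s) while Km is unchanged — pure noncompetitive inhibition.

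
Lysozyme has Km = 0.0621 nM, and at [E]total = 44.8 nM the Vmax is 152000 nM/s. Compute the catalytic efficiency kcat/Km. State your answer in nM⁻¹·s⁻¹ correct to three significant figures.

54600 nM⁻¹·s⁻¹

kcat = Vmax/[E]total = 152000/44.8 = 3390 s⁻¹.
kcat/Km = 3390/0.0621 = 54600 nM⁻¹·s⁻¹.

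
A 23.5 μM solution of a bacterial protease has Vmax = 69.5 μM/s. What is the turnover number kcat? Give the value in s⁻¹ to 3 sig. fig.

kcat = Vmax/[E]total = 69.5 μM/s / 23.5 μM = 2.96 s⁻¹.

2.96 s⁻¹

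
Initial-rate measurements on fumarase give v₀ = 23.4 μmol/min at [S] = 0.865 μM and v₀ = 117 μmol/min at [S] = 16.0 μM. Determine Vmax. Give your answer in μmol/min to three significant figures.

In reciprocal form, 1/v = (Km/Vmax)·(1/[S]) + 1/Vmax. The two points give (1/[S], 1/v) = (1.156, 0.04274) and (0.06250, 0.008547).
Slope = (0.04274 − 0.008547)/(1.156 − 0.06250) = 0.03126; intercept = 0.04274 − 0.03126×1.156 = 0.006593.
Vmax = 1/intercept = 152 μmol/min; Km = slope × Vmax = 0.03126 × 152 = 4.74 μM.

152 μmol/min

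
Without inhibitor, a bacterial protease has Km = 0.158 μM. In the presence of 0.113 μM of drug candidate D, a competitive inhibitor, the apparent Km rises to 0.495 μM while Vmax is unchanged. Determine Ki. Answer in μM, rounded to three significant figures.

0.0530 μM

Competitive: Km,app = α·Km with α = 1 + [I]/Ki.
α = Km,app/Km = 0.495/0.158 = 3.133.
Ki = [I]/(α − 1) = 0.113/2.133 = 0.0530 μM.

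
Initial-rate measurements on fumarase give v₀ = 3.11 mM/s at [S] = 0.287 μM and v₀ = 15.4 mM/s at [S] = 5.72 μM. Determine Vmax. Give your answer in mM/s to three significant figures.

19.5 mM/s

From v = Vmax[S]/(Km+[S]), each point gives Vmax = v(Km+[S])/[S].
Equating: 3.11(Km+0.287)/0.287 = 15.4(Km+5.72)/5.72.
10.84·Km + 3.11 = 2.692·Km + 15.4, so (10.84 − 2.692)·Km = 15.4 − 3.11.
Km = 12.29/8.144 = 1.51 μM; then Vmax = 3.11(1.51+0.287)/0.287 = 19.5 mM/s.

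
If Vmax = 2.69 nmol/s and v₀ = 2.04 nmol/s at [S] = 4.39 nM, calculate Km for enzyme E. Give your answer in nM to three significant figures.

1.40 nM

v/Vmax = 2.04/2.69 = 0.7584 = [S]/(Km+[S]).
So Km + [S] = [S]/0.7584 = 5.789 nM, giving Km = 5.789 − 4.39 = 1.40 nM.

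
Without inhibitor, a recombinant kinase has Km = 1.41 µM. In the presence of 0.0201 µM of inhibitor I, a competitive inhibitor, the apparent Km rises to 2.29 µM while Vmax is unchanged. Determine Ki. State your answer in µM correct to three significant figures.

0.0322 µM

Competitive: Km,app = α·Km with α = 1 + [I]/Ki.
α = Km,app/Km = 2.29/1.41 = 1.624.
Since α = 1 + [I]/Ki, [I]/Ki = 1.624 − 1 = 0.6241 and Ki = 0.0201/0.6241 = 0.0322 µM.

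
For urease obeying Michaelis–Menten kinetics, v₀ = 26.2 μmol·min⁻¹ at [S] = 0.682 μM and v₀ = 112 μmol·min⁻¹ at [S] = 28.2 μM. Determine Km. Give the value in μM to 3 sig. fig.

2.49 μM

In reciprocal form, 1/v = (Km/Vmax)·(1/[S]) + 1/Vmax. The two points give (1/[S], 1/v) = (1.466, 0.03817) and (0.03546, 0.008929).
Slope = (0.03817 − 0.008929)/(1.466 − 0.03546) = 0.02044; intercept = 0.03817 − 0.02044×1.466 = 0.008204.
Vmax = 1/intercept = 122 μmol·min⁻¹; Km = slope × Vmax = 0.02044 × 122 = 2.49 μM.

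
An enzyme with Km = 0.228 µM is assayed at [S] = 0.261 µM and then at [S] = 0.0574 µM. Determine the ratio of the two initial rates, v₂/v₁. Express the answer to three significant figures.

Since Vmax cancels, v₂/v₁ = [S]₂(Km+[S]₁) / [S]₁(Km+[S]₂).
= 0.0574×(0.228+0.261) / (0.261×(0.228+0.0574)) = 0.02807/0.07449 = 0.377.

0.377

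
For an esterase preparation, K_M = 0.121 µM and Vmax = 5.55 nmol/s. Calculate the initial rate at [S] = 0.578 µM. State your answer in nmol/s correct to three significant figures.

4.59 nmol/s

[S]/(Km+[S]) = 0.578/0.6990 = 0.8269, the fractional saturation.
v = 0.8269 × Vmax = 0.8269 × 5.55 = 4.59 nmol/s.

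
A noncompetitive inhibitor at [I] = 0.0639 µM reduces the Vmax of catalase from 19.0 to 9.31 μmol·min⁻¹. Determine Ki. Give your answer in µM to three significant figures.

Noncompetitive: Vmax,app = Vmax/α with α = 1 + [I]/Ki.
α = Vmax/Vmax,app = 19.0/9.31 = 2.041.
Since α = 1 + [I]/Ki, [I]/Ki = 2.041 − 1 = 1.041 and Ki = 0.0639/1.041 = 0.0614 µM.

0.0614 µM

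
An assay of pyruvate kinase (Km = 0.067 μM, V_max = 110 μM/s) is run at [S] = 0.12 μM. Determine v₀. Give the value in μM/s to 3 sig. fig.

70.6 μM/s

v = Vmax·[S]/(Km + [S]) = 110 × 0.12 / (0.067 + 0.12)
  = 13.20 / 0.1870 = 70.6 μM/s.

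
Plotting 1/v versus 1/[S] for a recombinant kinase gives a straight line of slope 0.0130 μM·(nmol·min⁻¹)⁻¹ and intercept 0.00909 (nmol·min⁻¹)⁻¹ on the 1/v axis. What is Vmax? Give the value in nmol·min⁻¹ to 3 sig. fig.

The y-intercept of a Lineweaver–Burk plot equals 1/Vmax, so Vmax = 1/0.00909 = 110 nmol·min⁻¹.

110 nmol·min⁻¹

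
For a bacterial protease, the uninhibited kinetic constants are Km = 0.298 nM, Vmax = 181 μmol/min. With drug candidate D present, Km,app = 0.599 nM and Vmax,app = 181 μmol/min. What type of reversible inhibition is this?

Km increases (0.298 → 0.599 nM) while Vmax is unchanged — the hallmark of competitive inhibition.

competitive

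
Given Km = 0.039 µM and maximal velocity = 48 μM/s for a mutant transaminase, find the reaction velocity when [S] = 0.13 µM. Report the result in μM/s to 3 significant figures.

v = Vmax·[S]/(Km + [S]) = 48 × 0.13 / (0.039 + 0.13)
  = 6.240 / 0.1690 = 36.9 μM/s.

36.9 μM/s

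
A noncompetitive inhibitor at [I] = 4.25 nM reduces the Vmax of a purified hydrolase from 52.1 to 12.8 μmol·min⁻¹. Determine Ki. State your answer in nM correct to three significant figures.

1.38 nM

Noncompetitive: Vmax,app = Vmax/α with α = 1 + [I]/Ki.
α = Vmax/Vmax,app = 52.1/12.8 = 4.070.
Since α = 1 + [I]/Ki, [I]/Ki = 4.070 − 1 = 3.070 and Ki = 4.25/3.070 = 1.38 nM.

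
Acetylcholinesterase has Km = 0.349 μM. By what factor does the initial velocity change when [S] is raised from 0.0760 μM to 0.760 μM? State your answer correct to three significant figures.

Since Vmax cancels, v₂/v₁ = [S]₂(Km+[S]₁) / [S]₁(Km+[S]₂).
= 0.760×(0.349+0.0760) / (0.0760×(0.349+0.760)) = 0.3230/0.08428 = 3.83.

3.83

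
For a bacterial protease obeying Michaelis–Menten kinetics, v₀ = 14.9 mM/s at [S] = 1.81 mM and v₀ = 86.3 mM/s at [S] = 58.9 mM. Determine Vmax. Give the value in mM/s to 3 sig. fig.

From v = Vmax[S]/(Km+[S]), each point gives Vmax = v(Km+[S])/[S].
Equating: 14.9(Km+1.81)/1.81 = 86.3(Km+58.9)/58.9.
8.232·Km + 14.9 = 1.465·Km + 86.3, so (8.232 − 1.465)·Km = 86.3 − 14.9.
Km = 71.40/6.767 = 10.6 mM; then Vmax = 14.9(10.6+1.81)/1.81 = 102 mM/s.

102 mM/s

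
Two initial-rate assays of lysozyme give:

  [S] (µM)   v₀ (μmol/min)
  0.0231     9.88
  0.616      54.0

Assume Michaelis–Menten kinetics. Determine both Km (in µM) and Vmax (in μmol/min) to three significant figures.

Km = 0.130 µM; Vmax = 65.4 μmol/min

From v = Vmax[S]/(Km+[S]), each point gives Vmax = v(Km+[S])/[S].
Equating: 9.88(Km+0.0231)/0.0231 = 54.0(Km+0.616)/0.616.
427.7·Km + 9.88 = 87.66·Km + 54.0, so (427.7 − 87.66)·Km = 54.0 − 9.88.
Km = 44.12/340.0 = 0.130 µM; then Vmax = 9.88(0.130+0.0231)/0.0231 = 65.4 μmol/min.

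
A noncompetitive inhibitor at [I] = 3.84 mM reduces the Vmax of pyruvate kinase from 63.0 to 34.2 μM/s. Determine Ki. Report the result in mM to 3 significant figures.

4.56 mM

Noncompetitive: Vmax,app = Vmax/α with α = 1 + [I]/Ki.
α = Vmax/Vmax,app = 63.0/34.2 = 1.842.
Ki = [I]/(α − 1) = 3.84/0.8421 = 4.56 mM.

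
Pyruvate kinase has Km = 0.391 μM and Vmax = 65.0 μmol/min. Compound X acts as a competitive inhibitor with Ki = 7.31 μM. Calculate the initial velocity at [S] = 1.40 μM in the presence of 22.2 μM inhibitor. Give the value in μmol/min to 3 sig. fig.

With α = 1 + [I]/Ki = 1 + 22.2/7.31 = 4.037, the competitive rate law is v = Vmax[S] / (αKm + [S]).
v = 65.0×1.40 / (4.037×0.391 + 1.40) = 91.00/2.978 = 30.6 μmol/min.

30.6 μmol/min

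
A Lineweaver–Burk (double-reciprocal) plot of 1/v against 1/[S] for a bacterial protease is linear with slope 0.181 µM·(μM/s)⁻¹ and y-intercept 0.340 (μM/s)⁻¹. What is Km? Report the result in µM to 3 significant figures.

y-intercept = 1/Vmax ⇒ Vmax = 2.94 μM/s; slope = Km/Vmax ⇒ Km = slope × Vmax.
Km = 0.181 × 2.94 = 0.532 µM.

0.532 µM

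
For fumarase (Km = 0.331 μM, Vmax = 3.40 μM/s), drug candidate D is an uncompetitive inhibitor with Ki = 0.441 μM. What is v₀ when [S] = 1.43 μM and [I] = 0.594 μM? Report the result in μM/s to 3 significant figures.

1.32 μM/s

With α = 1 + [I]/Ki = 1 + 0.594/0.441 = 2.347, the uncompetitive rate law is v = (Vmax/α)·[S] / (Km/α + [S]).
v = (3.40/2.347)×1.43 / (0.331/2.347 + 1.43) = 2.072/1.571 = 1.32 μM/s.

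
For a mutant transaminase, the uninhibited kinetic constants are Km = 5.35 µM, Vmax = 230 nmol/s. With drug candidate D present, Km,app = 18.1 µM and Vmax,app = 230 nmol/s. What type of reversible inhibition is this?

Km increases (5.35 → 18.1 µM) while Vmax is unchanged — the hallmark of competitive inhibition.

competitive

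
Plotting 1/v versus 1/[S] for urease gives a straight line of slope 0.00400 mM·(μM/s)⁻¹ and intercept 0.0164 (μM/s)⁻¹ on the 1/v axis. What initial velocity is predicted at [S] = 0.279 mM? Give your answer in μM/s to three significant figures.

The y-intercept is 1/Vmax, so Vmax = 1/0.0164 = 61.0 μM/s.
The slope is Km/Vmax, so Km = 0.00400 × 61.0 = 0.244 mM.
Then v = 61.0 × 0.279/(0.244 + 0.279) = 32.5 μM/s.

32.5 μM/s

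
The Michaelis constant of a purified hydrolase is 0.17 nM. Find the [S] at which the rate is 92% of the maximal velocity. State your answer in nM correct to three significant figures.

v/Vmax = [S]/(Km+[S]) = 0.92, so [S] = Km·0.92/(1 − 0.92) = 0.17 × 11.50.
[S] = 1.96 nM.

1.96 nM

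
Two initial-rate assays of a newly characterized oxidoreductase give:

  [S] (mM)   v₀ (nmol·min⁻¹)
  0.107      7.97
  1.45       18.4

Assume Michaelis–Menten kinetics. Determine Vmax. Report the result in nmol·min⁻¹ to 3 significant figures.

20.5 nmol·min⁻¹

In reciprocal form, 1/v = (Km/Vmax)·(1/[S]) + 1/Vmax. The two points give (1/[S], 1/v) = (9.346, 0.1255) and (0.6897, 0.05435).
Slope = (0.1255 − 0.05435)/(9.346 − 0.6897) = 0.008216; intercept = 0.1255 − 0.008216×9.346 = 0.04868.
Vmax = 1/intercept = 20.5 nmol·min⁻¹; Km = slope × Vmax = 0.008216 × 20.5 = 0.169 mM.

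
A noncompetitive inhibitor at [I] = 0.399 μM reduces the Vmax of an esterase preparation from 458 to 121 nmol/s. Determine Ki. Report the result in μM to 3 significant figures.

0.143 μM

Noncompetitive: Vmax,app = Vmax/α with α = 1 + [I]/Ki.
α = Vmax/Vmax,app = 458/121 = 3.785.
Since α = 1 + [I]/Ki, [I]/Ki = 3.785 − 1 = 2.785 and Ki = 0.399/2.785 = 0.143 μM.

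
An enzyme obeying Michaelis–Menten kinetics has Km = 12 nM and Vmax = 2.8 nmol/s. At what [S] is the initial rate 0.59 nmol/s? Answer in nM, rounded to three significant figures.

The required fractional saturation is v/Vmax = 0.59/2.8 = 0.2107.
Then [S]/(Km+[S]) = 0.2107 ⇒ [S] = 12 × 0.2107/(1 − 0.2107) = 3.20 nM.

3.20 nM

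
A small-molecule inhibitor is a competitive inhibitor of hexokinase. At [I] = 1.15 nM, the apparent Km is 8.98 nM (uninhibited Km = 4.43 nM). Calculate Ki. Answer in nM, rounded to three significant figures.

Competitive: Km,app = α·Km with α = 1 + [I]/Ki.
α = Km,app/Km = 8.98/4.43 = 2.027.
Since α = 1 + [I]/Ki, [I]/Ki = 2.027 − 1 = 1.027 and Ki = 1.15/1.027 = 1.12 nM.

1.12 nM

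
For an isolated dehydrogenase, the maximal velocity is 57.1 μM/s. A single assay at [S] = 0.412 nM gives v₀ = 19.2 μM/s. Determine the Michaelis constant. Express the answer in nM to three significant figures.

From v = Vmax[S]/(Km+[S]), Km = [S](Vmax − v)/v.
Km = 0.412 × (57.1 − 19.2) / 19.2 = 15.61/19.2 = 0.813 nM.

0.813 nM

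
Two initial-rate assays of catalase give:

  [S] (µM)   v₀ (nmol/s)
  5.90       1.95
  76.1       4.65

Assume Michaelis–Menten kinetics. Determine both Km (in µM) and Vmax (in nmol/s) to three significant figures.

In reciprocal form, 1/v = (Km/Vmax)·(1/[S]) + 1/Vmax. The two points give (1/[S], 1/v) = (0.1695, 0.5128) and (0.01314, 0.2151).
Slope = (0.5128 − 0.2151)/(0.1695 − 0.01314) = 1.904; intercept = 0.5128 − 1.904×0.1695 = 0.1900.
Vmax = 1/intercept = 5.26 nmol/s; Km = slope × Vmax = 1.904 × 5.26 = 10.0 µM.

Km = 10.0 µM; Vmax = 5.26 nmol/s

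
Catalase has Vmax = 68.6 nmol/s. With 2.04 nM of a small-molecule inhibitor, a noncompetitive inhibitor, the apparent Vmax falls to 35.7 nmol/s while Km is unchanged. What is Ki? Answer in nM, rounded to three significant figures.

2.21 nM

Noncompetitive: Vmax,app = Vmax/α with α = 1 + [I]/Ki.
α = Vmax/Vmax,app = 68.6/35.7 = 1.922.
Ki = [I]/(α − 1) = 2.04/0.9216 = 2.21 nM.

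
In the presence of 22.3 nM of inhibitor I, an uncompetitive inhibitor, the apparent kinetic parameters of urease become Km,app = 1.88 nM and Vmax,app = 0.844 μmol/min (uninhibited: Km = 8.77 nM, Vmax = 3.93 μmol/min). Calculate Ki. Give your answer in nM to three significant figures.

Uncompetitive: Vmax,app = Vmax/α (and Km,app = Km/α) with α = 1 + [I]/Ki.
α = Vmax/Vmax,app = 3.93/0.844 = 4.656.
Since α = 1 + [I]/Ki, [I]/Ki = 4.656 − 1 = 3.656 and Ki = 22.3/3.656 = 6.10 nM.

6.10 nM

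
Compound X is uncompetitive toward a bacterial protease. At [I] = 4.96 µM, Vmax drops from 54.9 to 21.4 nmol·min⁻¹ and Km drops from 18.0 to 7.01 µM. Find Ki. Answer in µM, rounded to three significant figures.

3.17 µM

Uncompetitive: Vmax,app = Vmax/α (and Km,app = Km/α) with α = 1 + [I]/Ki.
α = Vmax/Vmax,app = 54.9/21.4 = 2.565.
Since α = 1 + [I]/Ki, [I]/Ki = 2.565 − 1 = 1.565 and Ki = 4.96/1.565 = 3.17 µM.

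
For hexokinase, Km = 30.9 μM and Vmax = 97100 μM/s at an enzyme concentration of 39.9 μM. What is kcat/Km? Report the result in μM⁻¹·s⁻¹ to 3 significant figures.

kcat = Vmax/[E]total = 97100/39.9 = 2430 s⁻¹.
kcat/Km = 2430/30.9 = 78.8 μM⁻¹·s⁻¹.

78.8 μM⁻¹·s⁻¹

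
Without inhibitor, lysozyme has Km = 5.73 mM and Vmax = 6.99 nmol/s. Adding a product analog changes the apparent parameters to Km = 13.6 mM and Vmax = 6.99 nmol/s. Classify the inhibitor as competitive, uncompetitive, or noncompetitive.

competitive

Km increases (5.73 → 13.6 mM) while Vmax is unchanged — the hallmark of competitive inhibition.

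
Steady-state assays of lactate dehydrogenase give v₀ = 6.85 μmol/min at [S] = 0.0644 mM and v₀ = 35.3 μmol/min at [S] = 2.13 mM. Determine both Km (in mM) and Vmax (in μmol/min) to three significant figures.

Km = 0.317 mM; Vmax = 40.6 μmol/min

In reciprocal form, 1/v = (Km/Vmax)·(1/[S]) + 1/Vmax. The two points give (1/[S], 1/v) = (15.53, 0.1460) and (0.4695, 0.02833).
Slope = (0.1460 − 0.02833)/(15.53 − 0.4695) = 0.007813; intercept = 0.1460 − 0.007813×15.53 = 0.02466.
Vmax = 1/intercept = 40.6 μmol/min; Km = slope × Vmax = 0.007813 × 40.6 = 0.317 mM.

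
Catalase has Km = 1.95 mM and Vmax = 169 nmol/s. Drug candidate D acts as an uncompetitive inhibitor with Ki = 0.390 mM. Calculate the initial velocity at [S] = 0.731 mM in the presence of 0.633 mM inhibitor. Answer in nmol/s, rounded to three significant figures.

α = 1 + [I]/Ki = 1 + 0.633/0.390 = 2.623.
For an uncompetitive inhibitor, both parameters are divided by α, giving Vmax/α and Km/α: Km,app = 0.743 mM, Vmax,app = 64.4 nmol/s.
v = Vmax,app·[S]/(Km,app + [S]) = 64.4 × 0.731/(0.743 + 0.731) = 31.9 nmol/s.

31.9 nmol/s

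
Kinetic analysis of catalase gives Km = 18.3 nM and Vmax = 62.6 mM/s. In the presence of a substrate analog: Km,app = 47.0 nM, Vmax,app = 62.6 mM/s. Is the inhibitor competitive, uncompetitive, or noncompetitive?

Km increases (18.3 → 47.0 nM) while Vmax is unchanged — the hallmark of competitive inhibition.

competitive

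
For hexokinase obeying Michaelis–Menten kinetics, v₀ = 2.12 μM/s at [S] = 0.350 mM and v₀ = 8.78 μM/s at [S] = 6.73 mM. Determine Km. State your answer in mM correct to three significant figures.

From v = Vmax[S]/(Km+[S]), each point gives Vmax = v(Km+[S])/[S].
Equating: 2.12(Km+0.350)/0.350 = 8.78(Km+6.73)/6.73.
6.057·Km + 2.12 = 1.305·Km + 8.78, so (6.057 − 1.305)·Km = 8.78 − 2.12.
Km = 6.660/4.753 = 1.40 mM; then Vmax = 2.12(1.40+0.350)/0.350 = 10.6 μM/s.

1.40 mM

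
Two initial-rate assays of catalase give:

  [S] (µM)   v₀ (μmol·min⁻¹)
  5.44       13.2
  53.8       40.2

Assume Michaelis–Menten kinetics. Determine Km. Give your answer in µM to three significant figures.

From v = Vmax[S]/(Km+[S]), each point gives Vmax = v(Km+[S])/[S].
Equating: 13.2(Km+5.44)/5.44 = 40.2(Km+53.8)/53.8.
2.426·Km + 13.2 = 0.7472·Km + 40.2, so (2.426 − 0.7472)·Km = 40.2 − 13.2.
Km = 27.00/1.679 = 16.1 µM; then Vmax = 13.2(16.1+5.44)/5.44 = 52.2 μmol·min⁻¹.

16.1 µM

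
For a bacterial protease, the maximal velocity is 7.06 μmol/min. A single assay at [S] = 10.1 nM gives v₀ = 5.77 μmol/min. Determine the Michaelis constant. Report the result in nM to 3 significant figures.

2.26 nM

v/Vmax = 5.77/7.06 = 0.8173 = [S]/(Km+[S]).
So Km + [S] = [S]/0.8173 = 12.36 nM, giving Km = 12.36 − 10.1 = 2.26 nM.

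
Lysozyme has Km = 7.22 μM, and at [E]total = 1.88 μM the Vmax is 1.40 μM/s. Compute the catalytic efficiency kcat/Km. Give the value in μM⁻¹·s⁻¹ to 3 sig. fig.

0.103 μM⁻¹·s⁻¹

kcat = Vmax/[E]total = 1.40/1.88 = 0.745 s⁻¹.
kcat/Km = 0.745/7.22 = 0.103 μM⁻¹·s⁻¹.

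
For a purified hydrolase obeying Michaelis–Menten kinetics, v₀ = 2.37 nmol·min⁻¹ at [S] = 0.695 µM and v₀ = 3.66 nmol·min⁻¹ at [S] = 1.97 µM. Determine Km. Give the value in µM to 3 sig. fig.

0.831 µM

From v = Vmax[S]/(Km+[S]), each point gives Vmax = v(Km+[S])/[S].
Equating: 2.37(Km+0.695)/0.695 = 3.66(Km+1.97)/1.97.
3.410·Km + 2.37 = 1.858·Km + 3.66, so (3.410 − 1.858)·Km = 3.66 − 2.37.
Km = 1.290/1.552 = 0.831 µM; then Vmax = 2.37(0.831+0.695)/0.695 = 5.20 nmol·min⁻¹.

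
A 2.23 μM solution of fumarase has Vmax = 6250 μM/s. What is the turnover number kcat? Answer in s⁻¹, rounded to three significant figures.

kcat = Vmax/[E]total = 6250 μM/s / 2.23 μM = 2800 s⁻¹.

2800 s⁻¹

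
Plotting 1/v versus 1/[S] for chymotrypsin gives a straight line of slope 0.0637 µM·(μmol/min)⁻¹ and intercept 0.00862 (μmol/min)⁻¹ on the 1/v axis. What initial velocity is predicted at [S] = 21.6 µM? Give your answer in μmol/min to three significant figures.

86.4 μmol/min

The y-intercept is 1/Vmax, so Vmax = 1/0.00862 = 116 μmol/min.
The slope is Km/Vmax, so Km = 0.0637 × 116 = 7.39 µM.
Then v = 116 × 21.6/(7.39 + 21.6) = 86.4 μmol/min.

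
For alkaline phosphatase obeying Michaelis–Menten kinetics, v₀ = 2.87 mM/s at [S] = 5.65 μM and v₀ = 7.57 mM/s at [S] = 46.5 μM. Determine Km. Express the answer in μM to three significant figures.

13.6 μM

In reciprocal form, 1/v = (Km/Vmax)·(1/[S]) + 1/Vmax. The two points give (1/[S], 1/v) = (0.1770, 0.3484) and (0.02151, 0.1321).
Slope = (0.3484 − 0.1321)/(0.1770 − 0.02151) = 1.391; intercept = 0.3484 − 1.391×0.1770 = 0.1022.
Vmax = 1/intercept = 9.79 mM/s; Km = slope × Vmax = 1.391 × 9.79 = 13.6 μM.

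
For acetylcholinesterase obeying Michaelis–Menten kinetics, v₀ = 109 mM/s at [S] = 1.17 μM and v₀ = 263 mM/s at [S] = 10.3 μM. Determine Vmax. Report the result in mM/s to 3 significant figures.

321 mM/s

In reciprocal form, 1/v = (Km/Vmax)·(1/[S]) + 1/Vmax. The two points give (1/[S], 1/v) = (0.8547, 0.009174) and (0.09709, 0.003802).
Slope = (0.009174 − 0.003802)/(0.8547 − 0.09709) = 0.007091; intercept = 0.009174 − 0.007091×0.8547 = 0.003114.
Vmax = 1/intercept = 321 mM/s; Km = slope × Vmax = 0.007091 × 321 = 2.28 μM.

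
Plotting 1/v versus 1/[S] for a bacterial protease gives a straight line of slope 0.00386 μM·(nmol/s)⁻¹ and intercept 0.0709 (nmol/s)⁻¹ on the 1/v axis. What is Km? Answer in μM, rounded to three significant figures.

0.0544 μM

y-intercept = 1/Vmax ⇒ Vmax = 14.1 nmol/s; slope = Km/Vmax ⇒ Km = slope × Vmax.
Km = 0.00386 × 14.1 = 0.0544 μM.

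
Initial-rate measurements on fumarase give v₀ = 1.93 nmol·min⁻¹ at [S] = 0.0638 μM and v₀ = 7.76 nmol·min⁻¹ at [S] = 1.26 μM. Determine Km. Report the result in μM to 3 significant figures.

In reciprocal form, 1/v = (Km/Vmax)·(1/[S]) + 1/Vmax. The two points give (1/[S], 1/v) = (15.67, 0.5181) and (0.7937, 0.1289).
Slope = (0.5181 − 0.1289)/(15.67 − 0.7937) = 0.02616; intercept = 0.5181 − 0.02616×15.67 = 0.1081.
Vmax = 1/intercept = 9.25 nmol·min⁻¹; Km = slope × Vmax = 0.02616 × 9.25 = 0.242 μM.

0.242 μM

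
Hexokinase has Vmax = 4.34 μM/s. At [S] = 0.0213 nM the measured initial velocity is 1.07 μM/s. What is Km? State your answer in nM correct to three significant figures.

0.0651 nM

v/Vmax = 1.07/4.34 = 0.2465 = [S]/(Km+[S]).
So Km + [S] = [S]/0.2465 = 0.08639 nM, giving Km = 0.08639 − 0.0213 = 0.0651 nM.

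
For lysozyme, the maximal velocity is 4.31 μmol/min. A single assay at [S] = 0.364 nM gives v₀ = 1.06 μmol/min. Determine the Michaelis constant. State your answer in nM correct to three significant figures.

v/Vmax = 1.06/4.31 = 0.2459 = [S]/(Km+[S]).
So Km + [S] = [S]/0.2459 = 1.480 nM, giving Km = 1.480 − 0.364 = 1.12 nM.

1.12 nM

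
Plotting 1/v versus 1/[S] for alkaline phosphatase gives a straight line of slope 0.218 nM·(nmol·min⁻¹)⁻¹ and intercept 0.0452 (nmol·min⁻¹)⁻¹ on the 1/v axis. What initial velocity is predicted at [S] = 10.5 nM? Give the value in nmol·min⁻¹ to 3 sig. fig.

15.2 nmol·min⁻¹

The y-intercept is 1/Vmax, so Vmax = 1/0.0452 = 22.1 nmol·min⁻¹.
The slope is Km/Vmax, so Km = 0.218 × 22.1 = 4.82 nM.
Then v = 22.1 × 10.5/(4.82 + 10.5) = 15.2 nmol·min⁻¹.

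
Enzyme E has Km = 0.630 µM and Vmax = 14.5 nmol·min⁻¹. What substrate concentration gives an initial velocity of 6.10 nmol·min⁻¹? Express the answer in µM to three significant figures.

The required fractional saturation is v/Vmax = 6.10/14.5 = 0.4207.
Then [S]/(Km+[S]) = 0.4207 ⇒ [S] = 0.630 × 0.4207/(1 − 0.4207) = 0.457 µM.

0.457 µM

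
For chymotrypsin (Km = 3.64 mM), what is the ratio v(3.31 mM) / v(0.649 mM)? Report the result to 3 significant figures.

The fractional saturations are [S]/(Km+[S]) = 0.649/4.289 = 0.1513 and 3.31/6.950 = 0.4763.
v₂/v₁ is just their ratio: 0.4763/0.1513 = 3.15.

3.15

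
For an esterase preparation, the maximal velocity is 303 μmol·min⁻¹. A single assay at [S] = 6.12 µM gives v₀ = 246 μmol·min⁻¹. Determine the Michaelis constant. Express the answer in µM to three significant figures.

1.42 µM

From v = Vmax[S]/(Km+[S]), Km = [S](Vmax − v)/v.
Km = 6.12 × (303 − 246) / 246 = 348.8/246 = 1.42 µM.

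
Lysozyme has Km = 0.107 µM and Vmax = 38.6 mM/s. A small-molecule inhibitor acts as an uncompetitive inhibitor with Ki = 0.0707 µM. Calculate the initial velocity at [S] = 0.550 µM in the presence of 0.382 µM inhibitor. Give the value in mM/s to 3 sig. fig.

α = 1 + [I]/Ki = 1 + 0.382/0.0707 = 6.403.
For an uncompetitive inhibitor, both parameters are divided by α, giving Vmax/α and Km/α: Km,app = 0.0167 µM, Vmax,app = 6.03 mM/s.
v = Vmax,app·[S]/(Km,app + [S]) = 6.03 × 0.550/(0.0167 + 0.550) = 5.85 mM/s.

5.85 mM/s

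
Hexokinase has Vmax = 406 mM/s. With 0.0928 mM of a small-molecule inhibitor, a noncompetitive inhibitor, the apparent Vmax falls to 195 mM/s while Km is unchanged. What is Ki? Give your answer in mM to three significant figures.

Noncompetitive: Vmax,app = Vmax/α with α = 1 + [I]/Ki.
α = Vmax/Vmax,app = 406/195 = 2.082.
Ki = [I]/(α − 1) = 0.0928/1.082 = 0.0858 mM.

0.0858 mM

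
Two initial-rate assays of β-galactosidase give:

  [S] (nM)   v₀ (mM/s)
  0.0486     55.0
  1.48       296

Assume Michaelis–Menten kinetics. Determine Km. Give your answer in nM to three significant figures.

0.259 nM

From v = Vmax[S]/(Km+[S]), each point gives Vmax = v(Km+[S])/[S].
Equating: 55.0(Km+0.0486)/0.0486 = 296(Km+1.48)/1.48.
1132·Km + 55.0 = 200.0·Km + 296, so (1132 − 200.0)·Km = 296 − 55.0.
Km = 241.0/931.7 = 0.259 nM; then Vmax = 55.0(0.259+0.0486)/0.0486 = 348 mM/s.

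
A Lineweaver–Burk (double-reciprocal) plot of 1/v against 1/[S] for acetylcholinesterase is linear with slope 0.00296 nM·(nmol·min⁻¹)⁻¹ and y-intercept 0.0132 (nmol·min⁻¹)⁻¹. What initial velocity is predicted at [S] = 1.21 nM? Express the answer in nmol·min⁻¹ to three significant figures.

The y-intercept is 1/Vmax, so Vmax = 1/0.0132 = 75.8 nmol·min⁻¹.
The slope is Km/Vmax, so Km = 0.00296 × 75.8 = 0.224 nM.
Then v = 75.8 × 1.21/(0.224 + 1.21) = 63.9 nmol·min⁻¹.

63.9 nmol·min⁻¹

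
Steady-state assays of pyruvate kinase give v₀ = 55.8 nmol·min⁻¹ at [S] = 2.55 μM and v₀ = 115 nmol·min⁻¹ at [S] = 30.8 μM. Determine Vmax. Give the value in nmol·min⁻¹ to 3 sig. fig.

127 nmol·min⁻¹

From v = Vmax[S]/(Km+[S]), each point gives Vmax = v(Km+[S])/[S].
Equating: 55.8(Km+2.55)/2.55 = 115(Km+30.8)/30.8.
21.88·Km + 55.8 = 3.734·Km + 115, so (21.88 − 3.734)·Km = 115 − 55.8.
Km = 59.20/18.15 = 3.26 μM; then Vmax = 55.8(3.26+2.55)/2.55 = 127 nmol·min⁻¹.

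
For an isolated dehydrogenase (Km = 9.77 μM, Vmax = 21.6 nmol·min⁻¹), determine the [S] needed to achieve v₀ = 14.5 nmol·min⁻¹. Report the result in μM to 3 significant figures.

The required fractional saturation is v/Vmax = 14.5/21.6 = 0.6713.
Then [S]/(Km+[S]) = 0.6713 ⇒ [S] = 9.77 × 0.6713/(1 − 0.6713) = 20.0 μM.

20.0 μM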